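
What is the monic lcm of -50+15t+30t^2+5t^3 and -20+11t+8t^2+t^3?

-40+2t+27t^2+10t^3+t^4

Apply the Euclidean algorithm:
  5t^3+30t^2+15t-50 = (5)(t^3+8t^2+11t-20) + (-10t^2-40t+50)
  t^3+8t^2+11t-20 = (-(1/10)t-2/5)(-10t^2-40t+50) + (0)
Last nonzero remainder: -10t^2-40t+50. Dividing through by -10 gives the monic gcd t^2+4t-5.
Then lcm(f, g) = f·g / gcd(f, g); expanding and making the result monic gives the answer.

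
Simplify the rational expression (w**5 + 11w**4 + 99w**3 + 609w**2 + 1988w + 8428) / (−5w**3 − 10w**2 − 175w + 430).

Euclidean algorithm in ℚ[w]:
  w**5 + 11w**4 + 99w**3 + 609w**2 + 1988w + 8428 = (−(1/5)w**2 − (9/5)w − 46/5)(−5w**3 − 10w**2 − 175w + 430) + (288w**2 + 1152w + 12384)
  −5w**3 − 10w**2 − 175w + 430 = (−(5/288)w + 5/144)(288w**2 + 1152w + 12384) + (0)
Last nonzero remainder: 288w**2 + 1152w + 12384. Dividing through by 288 gives the monic gcd w**2 + 4w + 43.
Cancel w**2 + 4w + 43 from numerator and denominator to get the reduced form.

(−w**3 − 7w**2 − 28w − 196)/(5w − 10)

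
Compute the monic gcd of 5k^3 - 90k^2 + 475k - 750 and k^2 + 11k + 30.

1

Repeated division with remainder:
  5k^3 - 90k^2 + 475k - 750 = (5k - 145)(k^2 + 11k + 30) + (1920k + 3600)
  k^2 + 11k + 30 = ((1/1920)k + 73/15360)(1920k + 3600) + (825/64)
  1920k + 3600 = ((8192/55)k + 3072/11)(825/64) + (0)
The last nonzero remainder is the constant 825/64, so the polynomials are coprime and gcd = 1.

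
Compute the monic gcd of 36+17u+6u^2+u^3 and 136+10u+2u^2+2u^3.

Apply the Euclidean algorithm:
  u^3+6u^2+17u+36 = (1/2)(2u^3+2u^2+10u+136) + (5u^2+12u-32)
  2u^3+2u^2+10u+136 = ((2/5)u-14/25)(5u^2+12u-32) + ((738/25)u+2952/25)
  5u^2+12u-32 = ((125/738)u-100/369)((738/25)u+2952/25) + (0)
Last nonzero remainder: (738/25)u+2952/25. Dividing through by 738/25 gives the monic gcd u+4.

4+u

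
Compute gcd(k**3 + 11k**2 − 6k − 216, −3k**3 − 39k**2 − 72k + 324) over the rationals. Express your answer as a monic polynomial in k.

By polynomial division,
  k**3 + 11k**2 − 6k − 216 = (−1/3)(−3k**3 − 39k**2 − 72k + 324) + (−2k**2 − 30k − 108)
  −3k**3 − 39k**2 − 72k + 324 = ((3/2)k − 3)(−2k**2 − 30k − 108) + (0)
Last nonzero remainder: −2k**2 − 30k − 108. Dividing through by −2 gives the monic gcd k**2 + 15k + 54.

k**2 + 15k + 54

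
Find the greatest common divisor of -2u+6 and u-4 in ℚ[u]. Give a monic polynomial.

1

Apply the Euclidean algorithm:
  -2u+6 = (-2)(u-4) + (-2)
  u-4 = (-(1/2)u+2)(-2) + (0)
The last nonzero remainder is the constant -2, so the polynomials are coprime and gcd = 1.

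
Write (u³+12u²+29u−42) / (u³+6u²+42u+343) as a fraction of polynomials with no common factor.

(u²+5u−6)/(u²−u+49)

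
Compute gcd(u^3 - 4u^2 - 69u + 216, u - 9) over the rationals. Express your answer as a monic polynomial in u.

u - 9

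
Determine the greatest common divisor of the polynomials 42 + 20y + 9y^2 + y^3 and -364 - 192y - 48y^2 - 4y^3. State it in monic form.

Apply the Euclidean algorithm:
  y^3 + 9y^2 + 20y + 42 = (-1/4)(-4y^3 - 48y^2 - 192y - 364) + (-3y^2 - 28y - 49)
  -4y^3 - 48y^2 - 192y - 364 = ((4/3)y + 32/9)(-3y^2 - 28y - 49) + (-(244/9)y - 1708/9)
  -3y^2 - 28y - 49 = ((27/244)y + 63/244)(-(244/9)y - 1708/9) + (0)
Last nonzero remainder: -(244/9)y - 1708/9. Dividing through by -244/9 gives the monic gcd y + 7.

7 + y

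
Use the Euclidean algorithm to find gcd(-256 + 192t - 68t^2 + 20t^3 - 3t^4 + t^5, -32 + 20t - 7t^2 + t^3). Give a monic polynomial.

8 - 3t + t^2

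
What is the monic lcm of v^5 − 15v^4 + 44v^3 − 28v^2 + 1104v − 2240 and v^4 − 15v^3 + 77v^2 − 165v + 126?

Euclidean algorithm in ℚ[v]:
  v^5 − 15v^4 + 44v^3 − 28v^2 + 1104v − 2240 = (v)(v^4 − 15v^3 + 77v^2 − 165v + 126) + (−33v^3 + 137v^2 + 978v − 2240)
  v^4 − 15v^3 + 77v^2 − 165v + 126 = (−(1/33)v + 358/1089)(−33v^3 + 137v^2 + 978v − 2240) + ((67081/1089)v^2 − (67081/121)v + 939134/1089)
  −33v^3 + 137v^2 + 978v − 2240 = (−(35937/67081)v − 174240/67081)((67081/1089)v^2 − (67081/121)v + 939134/1089) + (0)
Last nonzero remainder: (67081/1089)v^2 − (67081/121)v + 939134/1089. Dividing through by 67081/1089 gives the monic gcd v^2 − 9v + 14.
Then lcm(f, g) = f·g / gcd(f, g); expanding and making the result monic gives the answer.

v^7 − 21v^6 + 143v^5 − 427v^4 + 1668v^3 − 9116v^2 + 23376v − 20160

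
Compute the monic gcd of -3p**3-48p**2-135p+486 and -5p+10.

p-2

Euclidean algorithm in ℚ[p]:
  -3p**3-48p**2-135p+486 = ((3/5)p**2+(54/5)p+243/5)(-5p+10) + (0)
Last nonzero remainder: -5p+10. Dividing through by -5 gives the monic gcd p-2.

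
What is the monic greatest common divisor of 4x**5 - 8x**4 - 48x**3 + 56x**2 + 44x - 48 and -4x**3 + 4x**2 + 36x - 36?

x**2 + 2x - 3

Euclidean algorithm in ℚ[x]:
  4x**5 - 8x**4 - 48x**3 + 56x**2 + 44x - 48 = (-x**2 + x + 4)(-4x**3 + 4x**2 + 36x - 36) + (-32x**2 - 64x + 96)
  -4x**3 + 4x**2 + 36x - 36 = ((1/8)x - 3/8)(-32x**2 - 64x + 96) + (0)
Last nonzero remainder: -32x**2 - 64x + 96. Dividing through by -32 gives the monic gcd x**2 + 2x - 3.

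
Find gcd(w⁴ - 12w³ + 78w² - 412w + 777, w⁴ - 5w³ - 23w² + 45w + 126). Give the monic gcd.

w² - 10w + 21

Euclidean algorithm in ℚ[w]:
  w⁴ - 12w³ + 78w² - 412w + 777 = (w⁴ - 5w³ - 23w² + 45w + 126) + (-7w³ + 101w² - 457w + 651)
  w⁴ - 5w³ - 23w² + 45w + 126 = (-(1/7)w - 66/49)(-7w³ + 101w² - 457w + 651) + ((2340/49)w² - (23400/49)w + 7020/7)
  -7w³ + 101w² - 457w + 651 = (-(343/2340)w + 1519/2340)((2340/49)w² - (23400/49)w + 7020/7) + (0)
Last nonzero remainder: (2340/49)w² - (23400/49)w + 7020/7. Dividing through by 2340/49 gives the monic gcd w² - 10w + 21.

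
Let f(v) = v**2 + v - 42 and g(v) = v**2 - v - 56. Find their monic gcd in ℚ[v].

Apply the Euclidean algorithm:
  v**2 + v - 42 = (v**2 - v - 56) + (2v + 14)
  v**2 - v - 56 = ((1/2)v - 4)(2v + 14) + (0)
Last nonzero remainder: 2v + 14. Dividing through by 2 gives the monic gcd v + 7.

v + 7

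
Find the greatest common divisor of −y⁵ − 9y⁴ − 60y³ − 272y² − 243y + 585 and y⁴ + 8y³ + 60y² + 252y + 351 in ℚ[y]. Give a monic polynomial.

y³ + 5y² + 45y + 117

Euclidean algorithm in ℚ[y]:
  −y⁵ − 9y⁴ − 60y³ − 272y² − 243y + 585 = (−y − 1)(y⁴ + 8y³ + 60y² + 252y + 351) + (8y³ + 40y² + 360y + 936)
  y⁴ + 8y³ + 60y² + 252y + 351 = ((1/8)y + 3/8)(8y³ + 40y² + 360y + 936) + (0)
Last nonzero remainder: 8y³ + 40y² + 360y + 936. Dividing through by 8 gives the monic gcd y³ + 5y² + 45y + 117.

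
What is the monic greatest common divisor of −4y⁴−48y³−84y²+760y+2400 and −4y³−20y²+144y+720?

y²+11y+30

Euclidean algorithm in ℚ[y]:
  −4y⁴−48y³−84y²+760y+2400 = (y+7)(−4y³−20y²+144y+720) + (−88y²−968y−2640)
  −4y³−20y²+144y+720 = ((1/22)y−3/11)(−88y²−968y−2640) + (0)
Last nonzero remainder: −88y²−968y−2640. Dividing through by −88 gives the monic gcd y²+11y+30.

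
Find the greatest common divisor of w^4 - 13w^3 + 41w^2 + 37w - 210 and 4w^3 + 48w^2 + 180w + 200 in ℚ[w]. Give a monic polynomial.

w + 2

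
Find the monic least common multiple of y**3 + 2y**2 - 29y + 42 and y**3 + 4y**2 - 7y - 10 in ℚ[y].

y**5 + 8y**4 - 12y**3 - 122y**2 + 107y + 210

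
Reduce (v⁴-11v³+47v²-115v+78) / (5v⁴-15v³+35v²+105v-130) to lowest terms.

(v-6)/(5v+10)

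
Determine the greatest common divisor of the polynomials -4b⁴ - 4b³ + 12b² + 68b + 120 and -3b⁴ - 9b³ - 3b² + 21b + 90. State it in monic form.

b² + 2b + 5

Repeated division with remainder:
  -4b⁴ - 4b³ + 12b² + 68b + 120 = (4/3)(-3b⁴ - 9b³ - 3b² + 21b + 90) + (8b³ + 16b² + 40b)
  -3b⁴ - 9b³ - 3b² + 21b + 90 = (-(3/8)b - 3/8)(8b³ + 16b² + 40b) + (18b² + 36b + 90)
  8b³ + 16b² + 40b = ((4/9)b)(18b² + 36b + 90) + (0)
Last nonzero remainder: 18b² + 36b + 90. Dividing through by 18 gives the monic gcd b² + 2b + 5.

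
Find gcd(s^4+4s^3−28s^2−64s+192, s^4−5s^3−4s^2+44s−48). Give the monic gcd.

s^2−6s+8

Euclidean algorithm in ℚ[s]:
  s^4+4s^3−28s^2−64s+192 = (s^4−5s^3−4s^2+44s−48) + (9s^3−24s^2−108s+240)
  s^4−5s^3−4s^2+44s−48 = ((1/9)s−7/27)(9s^3−24s^2−108s+240) + ((16/9)s^2−(32/3)s+128/9)
  9s^3−24s^2−108s+240 = ((81/16)s+135/8)((16/9)s^2−(32/3)s+128/9) + (0)
Last nonzero remainder: (16/9)s^2−(32/3)s+128/9. Dividing through by 16/9 gives the monic gcd s^2−6s+8.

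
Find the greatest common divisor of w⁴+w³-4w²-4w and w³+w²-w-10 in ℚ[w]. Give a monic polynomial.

w-2

Repeated division with remainder:
  w⁴+w³-4w²-4w = (w)(w³+w²-w-10) + (-3w²+6w)
  w³+w²-w-10 = (-(1/3)w-1)(-3w²+6w) + (5w-10)
  -3w²+6w = (-(3/5)w)(5w-10) + (0)
Last nonzero remainder: 5w-10. Dividing through by 5 gives the monic gcd w-2.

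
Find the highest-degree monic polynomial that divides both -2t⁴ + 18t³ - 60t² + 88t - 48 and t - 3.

Apply the Euclidean algorithm:
  -2t⁴ + 18t³ - 60t² + 88t - 48 = (-2t³ + 12t² - 24t + 16)(t - 3) + (0)
The last nonzero remainder t - 3 is already monic.

t - 3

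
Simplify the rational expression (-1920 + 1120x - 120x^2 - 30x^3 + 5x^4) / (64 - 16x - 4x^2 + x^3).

(-120 + 10x + 5x^2)/(4 + x)

Repeated division with remainder:
  5x^4 - 30x^3 - 120x^2 + 1120x - 1920 = (5x - 10)(x^3 - 4x^2 - 16x + 64) + (-80x^2 + 640x - 1280)
  x^3 - 4x^2 - 16x + 64 = (-(1/80)x - 1/20)(-80x^2 + 640x - 1280) + (0)
Last nonzero remainder: -80x^2 + 640x - 1280. Dividing through by -80 gives the monic gcd x^2 - 8x + 16.
Cancel x^2 - 8x + 16 from numerator and denominator to get the reduced form.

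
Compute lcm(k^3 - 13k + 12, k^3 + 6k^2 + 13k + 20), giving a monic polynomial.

k^5 + 2k^4 - 8k^3 - 14k^2 - 41k + 60

By polynomial division,
  k^3 - 13k + 12 = (k^3 + 6k^2 + 13k + 20) + (-6k^2 - 26k - 8)
  k^3 + 6k^2 + 13k + 20 = (-(1/6)k - 5/18)(-6k^2 - 26k - 8) + ((40/9)k + 160/9)
  -6k^2 - 26k - 8 = (-(27/20)k - 9/20)((40/9)k + 160/9) + (0)
Last nonzero remainder: (40/9)k + 160/9. Dividing through by 40/9 gives the monic gcd k + 4.
Then lcm(f, g) = f·g / gcd(f, g); expanding and making the result monic gives the answer.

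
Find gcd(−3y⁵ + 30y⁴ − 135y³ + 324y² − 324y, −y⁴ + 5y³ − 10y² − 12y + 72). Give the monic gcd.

Euclidean algorithm in ℚ[y]:
  −3y⁵ + 30y⁴ − 135y³ + 324y² − 324y = (3y − 15)(−y⁴ + 5y³ − 10y² − 12y + 72) + (−30y³ + 210y² − 720y + 1080)
  −y⁴ + 5y³ − 10y² − 12y + 72 = ((1/30)y + 1/15)(−30y³ + 210y² − 720y + 1080) + (0)
Last nonzero remainder: −30y³ + 210y² − 720y + 1080. Dividing through by −30 gives the monic gcd y³ − 7y² + 24y − 36.

y³ − 7y² + 24y − 36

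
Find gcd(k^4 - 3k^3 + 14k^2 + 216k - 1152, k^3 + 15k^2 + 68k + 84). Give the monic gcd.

Euclidean algorithm in ℚ[k]:
  k^4 - 3k^3 + 14k^2 + 216k - 1152 = (k - 18)(k^3 + 15k^2 + 68k + 84) + (216k^2 + 1356k + 360)
  k^3 + 15k^2 + 68k + 84 = ((1/216)k + 157/3888)(216k^2 + 1356k + 360) + ((3751/324)k + 3751/54)
  216k^2 + 1356k + 360 = ((69984/3751)k + 19440/3751)((3751/324)k + 3751/54) + (0)
Last nonzero remainder: (3751/324)k + 3751/54. Dividing through by 3751/324 gives the monic gcd k + 6.

k + 6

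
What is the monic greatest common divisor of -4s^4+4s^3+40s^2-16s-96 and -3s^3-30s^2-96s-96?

Euclidean algorithm in ℚ[s]:
  -4s^4+4s^3+40s^2-16s-96 = ((4/3)s-44/3)(-3s^3-30s^2-96s-96) + (-272s^2-1296s-1504)
  -3s^3-30s^2-96s-96 = ((3/272)s+267/4624)(-272s^2-1296s-1504) + (-(1323/289)s-2646/289)
  -272s^2-1296s-1504 = ((78608/1323)s+217328/1323)(-(1323/289)s-2646/289) + (0)
Last nonzero remainder: -(1323/289)s-2646/289. Dividing through by -1323/289 gives the monic gcd s+2.

s+2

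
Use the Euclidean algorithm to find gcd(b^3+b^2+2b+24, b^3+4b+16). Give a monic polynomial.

b^2-2b+8

Euclidean algorithm in ℚ[b]:
  b^3+b^2+2b+24 = (b^3+4b+16) + (b^2-2b+8)
  b^3+4b+16 = (b+2)(b^2-2b+8) + (0)
The last nonzero remainder b^2-2b+8 is already monic.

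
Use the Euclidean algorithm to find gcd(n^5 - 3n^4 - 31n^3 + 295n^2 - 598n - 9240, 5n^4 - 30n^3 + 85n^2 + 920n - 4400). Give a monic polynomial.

n^3 - 2n^2 + 9n + 220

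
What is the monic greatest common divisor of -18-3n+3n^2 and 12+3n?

1

Repeated division with remainder:
  3n^2-3n-18 = (n-5)(3n+12) + (42)
  3n+12 = ((1/14)n+2/7)(42) + (0)
The last nonzero remainder is the constant 42, so the polynomials are coprime and gcd = 1.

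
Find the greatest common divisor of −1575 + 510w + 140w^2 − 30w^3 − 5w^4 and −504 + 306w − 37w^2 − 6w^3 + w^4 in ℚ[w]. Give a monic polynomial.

−21 + 4w + w^2

Apply the Euclidean algorithm:
  −5w^4 − 30w^3 + 140w^2 + 510w − 1575 = (−5)(w^4 − 6w^3 − 37w^2 + 306w − 504) + (−60w^3 − 45w^2 + 2040w − 4095)
  w^4 − 6w^3 − 37w^2 + 306w − 504 = (−(1/60)w + 9/80)(−60w^3 − 45w^2 + 2040w − 4095) + ((33/16)w^2 + (33/4)w − 693/16)
  −60w^3 − 45w^2 + 2040w − 4095 = (−(320/11)w + 1040/11)((33/16)w^2 + (33/4)w − 693/16) + (0)
Last nonzero remainder: (33/16)w^2 + (33/4)w − 693/16. Dividing through by 33/16 gives the monic gcd w^2 + 4w − 21.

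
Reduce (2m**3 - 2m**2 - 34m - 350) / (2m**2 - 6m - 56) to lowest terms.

Apply the Euclidean algorithm:
  2m**3 - 2m**2 - 34m - 350 = (m + 2)(2m**2 - 6m - 56) + (34m - 238)
  2m**2 - 6m - 56 = ((1/17)m + 4/17)(34m - 238) + (0)
Last nonzero remainder: 34m - 238. Dividing through by 34 gives the monic gcd m - 7.
Cancel m - 7 from numerator and denominator to get the reduced form.

(m**2 + 6m + 25)/(m + 4)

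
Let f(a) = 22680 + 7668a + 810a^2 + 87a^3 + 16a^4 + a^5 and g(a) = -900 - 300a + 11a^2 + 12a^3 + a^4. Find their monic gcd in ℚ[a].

By polynomial division,
  a^5 + 16a^4 + 87a^3 + 810a^2 + 7668a + 22680 = (a + 4)(a^4 + 12a^3 + 11a^2 - 300a - 900) + (28a^3 + 1066a^2 + 9768a + 26280)
  a^4 + 12a^3 + 11a^2 - 300a - 900 = ((1/28)a - 365/392)(28a^3 + 1066a^2 + 9768a + 26280) + ((128325/196)a^2 + (384975/49)a + 1154925/49)
  28a^3 + 1066a^2 + 9768a + 26280 = ((5488/128325)a + 28616/25665)((128325/196)a^2 + (384975/49)a + 1154925/49) + (0)
Last nonzero remainder: (128325/196)a^2 + (384975/49)a + 1154925/49. Dividing through by 128325/196 gives the monic gcd a^2 + 12a + 36.

36 + 12a + a^2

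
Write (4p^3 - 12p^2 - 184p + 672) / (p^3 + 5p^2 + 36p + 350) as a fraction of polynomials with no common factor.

Repeated division with remainder:
  4p^3 - 12p^2 - 184p + 672 = (4)(p^3 + 5p^2 + 36p + 350) + (-32p^2 - 328p - 728)
  p^3 + 5p^2 + 36p + 350 = (-(1/32)p + 21/128)(-32p^2 - 328p - 728) + ((1073/16)p + 7511/16)
  -32p^2 - 328p - 728 = (-(512/1073)p - 1664/1073)((1073/16)p + 7511/16) + (0)
Last nonzero remainder: (1073/16)p + 7511/16. Dividing through by 1073/16 gives the monic gcd p + 7.
Cancel p + 7 from numerator and denominator to get the reduced form.

(4p^2 - 40p + 96)/(p^2 - 2p + 50)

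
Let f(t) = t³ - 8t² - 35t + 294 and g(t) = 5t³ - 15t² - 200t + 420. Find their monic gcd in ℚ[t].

Repeated division with remainder:
  t³ - 8t² - 35t + 294 = (1/5)(5t³ - 15t² - 200t + 420) + (-5t² + 5t + 210)
  5t³ - 15t² - 200t + 420 = (-t + 2)(-5t² + 5t + 210) + (0)
Last nonzero remainder: -5t² + 5t + 210. Dividing through by -5 gives the monic gcd t² - t - 42.

t² - t - 42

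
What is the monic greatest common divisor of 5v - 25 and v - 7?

1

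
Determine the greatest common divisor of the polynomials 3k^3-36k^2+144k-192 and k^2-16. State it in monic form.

Apply the Euclidean algorithm:
  3k^3-36k^2+144k-192 = (3k-36)(k^2-16) + (192k-768)
  k^2-16 = ((1/192)k+1/48)(192k-768) + (0)
Last nonzero remainder: 192k-768. Dividing through by 192 gives the monic gcd k-4.

k-4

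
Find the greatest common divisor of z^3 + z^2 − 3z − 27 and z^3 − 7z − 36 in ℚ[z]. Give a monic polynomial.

z^2 + 4z + 9

Apply the Euclidean algorithm:
  z^3 + z^2 − 3z − 27 = (z^3 − 7z − 36) + (z^2 + 4z + 9)
  z^3 − 7z − 36 = (z − 4)(z^2 + 4z + 9) + (0)
The last nonzero remainder z^2 + 4z + 9 is already monic.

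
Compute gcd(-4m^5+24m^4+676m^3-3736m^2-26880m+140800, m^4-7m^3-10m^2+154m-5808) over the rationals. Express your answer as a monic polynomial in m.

Apply the Euclidean algorithm:
  -4m^5+24m^4+676m^3-3736m^2-26880m+140800 = (-4m-4)(m^4-7m^3-10m^2+154m-5808) + (608m^3-3160m^2-49496m+117568)
  m^4-7m^3-10m^2+154m-5808 = ((1/608)m-137/46208)(608m^3-3160m^2-49496m+117568) + ((358337/5776)m^2-(1075011/5776)m-3941707/722)
  608m^3-3160m^2-49496m+117568 = ((3511808/358337)m-7716736/358337)((358337/5776)m^2-(1075011/5776)m-3941707/722) + (0)
Last nonzero remainder: (358337/5776)m^2-(1075011/5776)m-3941707/722. Dividing through by 358337/5776 gives the monic gcd m^2-3m-88.

m^2-3m-88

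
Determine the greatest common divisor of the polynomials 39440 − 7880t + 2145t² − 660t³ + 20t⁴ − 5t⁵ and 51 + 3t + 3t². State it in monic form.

17 + t + t²

Apply the Euclidean algorithm:
  −5t⁵ + 20t⁴ − 660t³ + 2145t² − 7880t + 39440 = (−(5/3)t³ + (25/3)t² − 200t + 2320/3)(3t² + 3t + 51) + (0)
Last nonzero remainder: 3t² + 3t + 51. Dividing through by 3 gives the monic gcd t² + t + 17.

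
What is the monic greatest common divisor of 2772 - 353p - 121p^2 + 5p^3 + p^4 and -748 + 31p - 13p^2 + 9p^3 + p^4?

Repeated division with remainder:
  p^4 + 5p^3 - 121p^2 - 353p + 2772 = (p^4 + 9p^3 - 13p^2 + 31p - 748) + (-4p^3 - 108p^2 - 384p + 3520)
  p^4 + 9p^3 - 13p^2 + 31p - 748 = (-(1/4)p + 9/2)(-4p^3 - 108p^2 - 384p + 3520) + (377p^2 + 2639p - 16588)
  -4p^3 - 108p^2 - 384p + 3520 = (-(4/377)p - 80/377)(377p^2 + 2639p - 16588) + (0)
Last nonzero remainder: 377p^2 + 2639p - 16588. Dividing through by 377 gives the monic gcd p^2 + 7p - 44.

-44 + 7p + p^2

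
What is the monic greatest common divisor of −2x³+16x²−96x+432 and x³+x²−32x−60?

Repeated division with remainder:
  −2x³+16x²−96x+432 = (−2)(x³+x²−32x−60) + (18x²−160x+312)
  x³+x²−32x−60 = ((1/18)x+89/162)(18x²−160x+312) + ((3124/81)x−6248/27)
  18x²−160x+312 = ((729/1562)x−1053/781)((3124/81)x−6248/27) + (0)
Last nonzero remainder: (3124/81)x−6248/27. Dividing through by 3124/81 gives the monic gcd x−6.

x−6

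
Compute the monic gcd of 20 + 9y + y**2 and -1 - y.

1

By polynomial division,
  y**2 + 9y + 20 = (-y - 8)(-y - 1) + (12)
  -y - 1 = (-(1/12)y - 1/12)(12) + (0)
The last nonzero remainder is the constant 12, so the polynomials are coprime and gcd = 1.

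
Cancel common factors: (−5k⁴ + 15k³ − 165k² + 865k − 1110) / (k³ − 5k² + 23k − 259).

Euclidean algorithm in ℚ[k]:
  −5k⁴ + 15k³ − 165k² + 865k − 1110 = (−5k − 10)(k³ − 5k² + 23k − 259) + (−100k² − 200k − 3700)
  k³ − 5k² + 23k − 259 = (−(1/100)k + 7/100)(−100k² − 200k − 3700) + (0)
Last nonzero remainder: −100k² − 200k − 3700. Dividing through by −100 gives the monic gcd k² + 2k + 37.
Cancel k² + 2k + 37 from numerator and denominator to get the reduced form.

(−5k² + 25k − 30)/(k − 7)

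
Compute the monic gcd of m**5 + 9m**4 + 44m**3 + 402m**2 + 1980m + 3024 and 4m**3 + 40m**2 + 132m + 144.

Apply the Euclidean algorithm:
  m**5 + 9m**4 + 44m**3 + 402m**2 + 1980m + 3024 = ((1/4)m**2 - (1/4)m + 21/4)(4m**3 + 40m**2 + 132m + 144) + (189m**2 + 1323m + 2268)
  4m**3 + 40m**2 + 132m + 144 = ((4/189)m + 4/63)(189m**2 + 1323m + 2268) + (0)
Last nonzero remainder: 189m**2 + 1323m + 2268. Dividing through by 189 gives the monic gcd m**2 + 7m + 12.

m**2 + 7m + 12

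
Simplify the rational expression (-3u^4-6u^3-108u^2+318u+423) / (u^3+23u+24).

By polynomial division,
  -3u^4-6u^3-108u^2+318u+423 = (-3u-6)(u^3+23u+24) + (-39u^2+528u+567)
  u^3+23u+24 = (-(1/39)u-176/507)(-39u^2+528u+567) + ((37320/169)u+37320/169)
  -39u^2+528u+567 = (-(2197/12440)u+31941/12440)((37320/169)u+37320/169) + (0)
Last nonzero remainder: (37320/169)u+37320/169. Dividing through by 37320/169 gives the monic gcd u+1.
Cancel u+1 from numerator and denominator to get the reduced form.

(-3u^3-3u^2-105u+423)/(u^2-u+24)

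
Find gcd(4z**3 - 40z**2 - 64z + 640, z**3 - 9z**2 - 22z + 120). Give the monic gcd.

Repeated division with remainder:
  4z**3 - 40z**2 - 64z + 640 = (4)(z**3 - 9z**2 - 22z + 120) + (-4z**2 + 24z + 160)
  z**3 - 9z**2 - 22z + 120 = (-(1/4)z + 3/4)(-4z**2 + 24z + 160) + (0)
Last nonzero remainder: -4z**2 + 24z + 160. Dividing through by -4 gives the monic gcd z**2 - 6z - 40.

z**2 - 6z - 40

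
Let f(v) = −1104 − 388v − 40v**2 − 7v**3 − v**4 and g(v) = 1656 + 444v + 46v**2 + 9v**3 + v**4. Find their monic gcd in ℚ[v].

276 + 28v + 3v**2 + v**3

Repeated division with remainder:
  −v**4 − 7v**3 − 40v**2 − 388v − 1104 = (−1)(v**4 + 9v**3 + 46v**2 + 444v + 1656) + (2v**3 + 6v**2 + 56v + 552)
  v**4 + 9v**3 + 46v**2 + 444v + 1656 = ((1/2)v + 3)(2v**3 + 6v**2 + 56v + 552) + (0)
Last nonzero remainder: 2v**3 + 6v**2 + 56v + 552. Dividing through by 2 gives the monic gcd v**3 + 3v**2 + 28v + 276.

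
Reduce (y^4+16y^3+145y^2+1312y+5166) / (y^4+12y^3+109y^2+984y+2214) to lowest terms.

(y+7)/(y+3)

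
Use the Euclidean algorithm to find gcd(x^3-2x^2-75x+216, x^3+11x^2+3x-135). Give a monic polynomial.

Apply the Euclidean algorithm:
  x^3-2x^2-75x+216 = (x^3+11x^2+3x-135) + (-13x^2-78x+351)
  x^3+11x^2+3x-135 = (-(1/13)x-5/13)(-13x^2-78x+351) + (0)
Last nonzero remainder: -13x^2-78x+351. Dividing through by -13 gives the monic gcd x^2+6x-27.

x^2+6x-27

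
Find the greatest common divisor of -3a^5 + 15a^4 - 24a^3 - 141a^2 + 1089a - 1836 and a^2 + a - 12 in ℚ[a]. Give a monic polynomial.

a^2 + a - 12

Euclidean algorithm in ℚ[a]:
  -3a^5 + 15a^4 - 24a^3 - 141a^2 + 1089a - 1836 = (-3a^3 + 18a^2 - 78a + 153)(a^2 + a - 12) + (0)
The last nonzero remainder a^2 + a - 12 is already monic.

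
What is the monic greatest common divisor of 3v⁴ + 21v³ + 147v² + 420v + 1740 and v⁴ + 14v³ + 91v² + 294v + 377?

v² + 7v + 29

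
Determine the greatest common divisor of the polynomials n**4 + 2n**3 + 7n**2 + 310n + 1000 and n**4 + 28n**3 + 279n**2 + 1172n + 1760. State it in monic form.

n**2 + 9n + 20

Repeated division with remainder:
  n**4 + 2n**3 + 7n**2 + 310n + 1000 = (n**4 + 28n**3 + 279n**2 + 1172n + 1760) + (−26n**3 − 272n**2 − 862n − 760)
  n**4 + 28n**3 + 279n**2 + 1172n + 1760 = (−(1/26)n − 114/169)(−26n**3 − 272n**2 − 862n − 760) + ((10540/169)n**2 + (94860/169)n + 210800/169)
  −26n**3 − 272n**2 − 862n − 760 = (−(2197/5270)n − 3211/5270)((10540/169)n**2 + (94860/169)n + 210800/169) + (0)
Last nonzero remainder: (10540/169)n**2 + (94860/169)n + 210800/169. Dividing through by 10540/169 gives the monic gcd n**2 + 9n + 20.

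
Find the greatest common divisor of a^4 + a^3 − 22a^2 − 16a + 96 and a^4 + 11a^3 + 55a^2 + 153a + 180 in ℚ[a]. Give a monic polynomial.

By polynomial division,
  a^4 + a^3 − 22a^2 − 16a + 96 = (a^4 + 11a^3 + 55a^2 + 153a + 180) + (−10a^3 − 77a^2 − 169a − 84)
  a^4 + 11a^3 + 55a^2 + 153a + 180 = (−(1/10)a − 33/100)(−10a^3 − 77a^2 − 169a − 84) + ((1269/100)a^2 + (8883/100)a + 3807/25)
  −10a^3 − 77a^2 − 169a − 84 = (−(1000/1269)a − 700/1269)((1269/100)a^2 + (8883/100)a + 3807/25) + (0)
Last nonzero remainder: (1269/100)a^2 + (8883/100)a + 3807/25. Dividing through by 1269/100 gives the monic gcd a^2 + 7a + 12.

a^2 + 7a + 12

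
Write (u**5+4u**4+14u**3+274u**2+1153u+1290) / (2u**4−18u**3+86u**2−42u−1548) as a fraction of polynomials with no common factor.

(u**2+7u+10)/(2u−12)

Repeated division with remainder:
  u**5+4u**4+14u**3+274u**2+1153u+1290 = ((1/2)u+13/2)(2u**4−18u**3+86u**2−42u−1548) + (88u**3−264u**2+2200u+11352)
  2u**4−18u**3+86u**2−42u−1548 = ((1/44)u−3/22)(88u**3−264u**2+2200u+11352) + (0)
Last nonzero remainder: 88u**3−264u**2+2200u+11352. Dividing through by 88 gives the monic gcd u**3−3u**2+25u+129.
Cancel u**3−3u**2+25u+129 from numerator and denominator to get the reduced form.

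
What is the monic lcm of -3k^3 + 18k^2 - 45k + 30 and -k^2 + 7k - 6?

Apply the Euclidean algorithm:
  -3k^3 + 18k^2 - 45k + 30 = (3k + 3)(-k^2 + 7k - 6) + (-48k + 48)
  -k^2 + 7k - 6 = ((1/48)k - 1/8)(-48k + 48) + (0)
Last nonzero remainder: -48k + 48. Dividing through by -48 gives the monic gcd k - 1.
Then lcm(f, g) = f·g / gcd(f, g); expanding and making the result monic gives the answer.

k^4 - 12k^3 + 51k^2 - 100k + 60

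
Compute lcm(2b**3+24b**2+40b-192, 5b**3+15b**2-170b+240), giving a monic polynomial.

b**4+9b**3-16b**2-156b+288

Repeated division with remainder:
  2b**3+24b**2+40b-192 = (2/5)(5b**3+15b**2-170b+240) + (18b**2+108b-288)
  5b**3+15b**2-170b+240 = ((5/18)b-5/6)(18b**2+108b-288) + (0)
Last nonzero remainder: 18b**2+108b-288. Dividing through by 18 gives the monic gcd b**2+6b-16.
Then lcm(f, g) = f·g / gcd(f, g); expanding and making the result monic gives the answer.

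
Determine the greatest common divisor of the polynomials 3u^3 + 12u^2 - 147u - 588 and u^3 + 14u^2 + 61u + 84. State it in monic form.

u^2 + 11u + 28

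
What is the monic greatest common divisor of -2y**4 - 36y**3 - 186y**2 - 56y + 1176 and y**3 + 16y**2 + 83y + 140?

y + 7

Euclidean algorithm in ℚ[y]:
  -2y**4 - 36y**3 - 186y**2 - 56y + 1176 = (-2y - 4)(y**3 + 16y**2 + 83y + 140) + (44y**2 + 556y + 1736)
  y**3 + 16y**2 + 83y + 140 = ((1/44)y + 37/484)(44y**2 + 556y + 1736) + ((126/121)y + 882/121)
  44y**2 + 556y + 1736 = ((2662/63)y + 15004/63)((126/121)y + 882/121) + (0)
Last nonzero remainder: (126/121)y + 882/121. Dividing through by 126/121 gives the monic gcd y + 7.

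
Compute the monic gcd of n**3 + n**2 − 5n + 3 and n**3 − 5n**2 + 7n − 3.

Euclidean algorithm in ℚ[n]:
  n**3 + n**2 − 5n + 3 = (n**3 − 5n**2 + 7n − 3) + (6n**2 − 12n + 6)
  n**3 − 5n**2 + 7n − 3 = ((1/6)n − 1/2)(6n**2 − 12n + 6) + (0)
Last nonzero remainder: 6n**2 − 12n + 6. Dividing through by 6 gives the monic gcd n**2 − 2n + 1.

n**2 − 2n + 1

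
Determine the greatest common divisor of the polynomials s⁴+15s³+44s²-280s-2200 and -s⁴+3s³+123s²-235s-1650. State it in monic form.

s²+5s-50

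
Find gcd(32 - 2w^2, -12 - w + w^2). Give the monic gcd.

Apply the Euclidean algorithm:
  -2w^2 + 32 = (-2)(w^2 - w - 12) + (-2w + 8)
  w^2 - w - 12 = (-(1/2)w - 3/2)(-2w + 8) + (0)
Last nonzero remainder: -2w + 8. Dividing through by -2 gives the monic gcd w - 4.

-4 + w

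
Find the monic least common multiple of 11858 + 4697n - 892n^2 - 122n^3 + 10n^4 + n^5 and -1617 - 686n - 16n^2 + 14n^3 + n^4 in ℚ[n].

249018 + 217217n + 40096n^2 - 6785n^3 - 1902n^4 - n^5 + 20n^6 + n^7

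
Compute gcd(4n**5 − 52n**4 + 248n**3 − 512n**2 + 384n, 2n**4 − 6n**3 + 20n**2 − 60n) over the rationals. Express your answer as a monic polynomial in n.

n**2 − 3n

Repeated division with remainder:
  4n**5 − 52n**4 + 248n**3 − 512n**2 + 384n = (2n − 20)(2n**4 − 6n**3 + 20n**2 − 60n) + (88n**3 + 8n**2 − 816n)
  2n**4 − 6n**3 + 20n**2 − 60n = ((1/44)n − 17/242)(88n**3 + 8n**2 − 816n) + ((4732/121)n**2 − (14196/121)n)
  88n**3 + 8n**2 − 816n = ((2662/1183)n + 8228/1183)((4732/121)n**2 − (14196/121)n) + (0)
Last nonzero remainder: (4732/121)n**2 − (14196/121)n. Dividing through by 4732/121 gives the monic gcd n**2 − 3n.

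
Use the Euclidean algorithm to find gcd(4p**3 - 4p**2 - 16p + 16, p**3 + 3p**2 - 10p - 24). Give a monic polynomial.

p + 2

Repeated division with remainder:
  4p**3 - 4p**2 - 16p + 16 = (4)(p**3 + 3p**2 - 10p - 24) + (-16p**2 + 24p + 112)
  p**3 + 3p**2 - 10p - 24 = (-(1/16)p - 9/32)(-16p**2 + 24p + 112) + ((15/4)p + 15/2)
  -16p**2 + 24p + 112 = (-(64/15)p + 224/15)((15/4)p + 15/2) + (0)
Last nonzero remainder: (15/4)p + 15/2. Dividing through by 15/4 gives the monic gcd p + 2.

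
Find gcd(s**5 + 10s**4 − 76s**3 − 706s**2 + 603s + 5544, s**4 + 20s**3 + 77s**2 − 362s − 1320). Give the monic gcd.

s**2 + 14s + 33

Apply the Euclidean algorithm:
  s**5 + 10s**4 − 76s**3 − 706s**2 + 603s + 5544 = (s − 10)(s**4 + 20s**3 + 77s**2 − 362s − 1320) + (47s**3 + 426s**2 − 1697s − 7656)
  s**4 + 20s**3 + 77s**2 − 362s − 1320 = ((1/47)s + 514/2209)(47s**3 + 426s**2 − 1697s − 7656) + ((30888/2209)s**2 + (432432/2209)s + 1019304/2209)
  47s**3 + 426s**2 − 1697s − 7656 = ((103823/30888)s − 64061/3861)((30888/2209)s**2 + (432432/2209)s + 1019304/2209) + (0)
Last nonzero remainder: (30888/2209)s**2 + (432432/2209)s + 1019304/2209. Dividing through by 30888/2209 gives the monic gcd s**2 + 14s + 33.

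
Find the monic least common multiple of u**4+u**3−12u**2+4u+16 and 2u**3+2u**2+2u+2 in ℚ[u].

Repeated division with remainder:
  u**4+u**3−12u**2+4u+16 = ((1/2)u)(2u**3+2u**2+2u+2) + (−13u**2+3u+16)
  2u**3+2u**2+2u+2 = (−(2/13)u−32/169)(−13u**2+3u+16) + ((850/169)u+850/169)
  −13u**2+3u+16 = (−(2197/850)u+1352/425)((850/169)u+850/169) + (0)
Last nonzero remainder: (850/169)u+850/169. Dividing through by 850/169 gives the monic gcd u+1.
Then lcm(f, g) = f·g / gcd(f, g); expanding and making the result monic gives the answer.

u**6+u**5−11u**4+5u**3+4u**2+4u+16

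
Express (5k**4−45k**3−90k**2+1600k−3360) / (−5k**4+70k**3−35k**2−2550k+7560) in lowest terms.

By polynomial division,
  5k**4−45k**3−90k**2+1600k−3360 = (−1)(−5k**4+70k**3−35k**2−2550k+7560) + (25k**3−125k**2−950k+4200)
  −5k**4+70k**3−35k**2−2550k+7560 = (−(1/5)k+9/5)(25k**3−125k**2−950k+4200) + (0)
Last nonzero remainder: 25k**3−125k**2−950k+4200. Dividing through by 25 gives the monic gcd k**3−5k**2−38k+168.
Cancel k**3−5k**2−38k+168 from numerator and denominator to get the reduced form.

(−k+4)/(k−9)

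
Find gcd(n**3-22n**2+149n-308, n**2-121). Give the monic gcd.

Apply the Euclidean algorithm:
  n**3-22n**2+149n-308 = (n-22)(n**2-121) + (270n-2970)
  n**2-121 = ((1/270)n+11/270)(270n-2970) + (0)
Last nonzero remainder: 270n-2970. Dividing through by 270 gives the monic gcd n-11.

n-11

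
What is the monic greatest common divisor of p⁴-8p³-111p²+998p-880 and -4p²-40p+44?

By polynomial division,
  p⁴-8p³-111p²+998p-880 = (-(1/4)p²+(9/2)p-20)(-4p²-40p+44) + (0)
Last nonzero remainder: -4p²-40p+44. Dividing through by -4 gives the monic gcd p²+10p-11.

p²+10p-11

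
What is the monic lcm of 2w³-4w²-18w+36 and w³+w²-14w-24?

w⁵-4w⁴-13w³+52w²+36w-144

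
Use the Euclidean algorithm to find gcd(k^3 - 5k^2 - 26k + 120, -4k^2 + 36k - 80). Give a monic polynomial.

k - 4

Euclidean algorithm in ℚ[k]:
  k^3 - 5k^2 - 26k + 120 = (-(1/4)k - 1)(-4k^2 + 36k - 80) + (-10k + 40)
  -4k^2 + 36k - 80 = ((2/5)k - 2)(-10k + 40) + (0)
Last nonzero remainder: -10k + 40. Dividing through by -10 gives the monic gcd k - 4.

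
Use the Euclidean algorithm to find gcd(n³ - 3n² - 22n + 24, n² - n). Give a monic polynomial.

Repeated division with remainder:
  n³ - 3n² - 22n + 24 = (n - 2)(n² - n) + (-24n + 24)
  n² - n = (-(1/24)n)(-24n + 24) + (0)
Last nonzero remainder: -24n + 24. Dividing through by -24 gives the monic gcd n - 1.

n - 1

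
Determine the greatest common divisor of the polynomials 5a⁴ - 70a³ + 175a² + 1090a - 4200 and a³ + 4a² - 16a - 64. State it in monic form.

Apply the Euclidean algorithm:
  5a⁴ - 70a³ + 175a² + 1090a - 4200 = (5a - 90)(a³ + 4a² - 16a - 64) + (615a² - 30a - 9960)
  a³ + 4a² - 16a - 64 = ((1/615)a + 166/25215)(615a² - 30a - 9960) + ((660/1681)a + 2640/1681)
  615a² - 30a - 9960 = ((68921/44)a - 139523/22)((660/1681)a + 2640/1681) + (0)
Last nonzero remainder: (660/1681)a + 2640/1681. Dividing through by 660/1681 gives the monic gcd a + 4.

a + 4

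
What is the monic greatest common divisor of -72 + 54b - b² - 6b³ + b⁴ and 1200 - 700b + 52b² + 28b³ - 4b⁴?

Apply the Euclidean algorithm:
  b⁴ - 6b³ - b² + 54b - 72 = (-1/4)(-4b⁴ + 28b³ + 52b² - 700b + 1200) + (b³ + 12b² - 121b + 228)
  -4b⁴ + 28b³ + 52b² - 700b + 1200 = (-4b + 76)(b³ + 12b² - 121b + 228) + (-1344b² + 9408b - 16128)
  b³ + 12b² - 121b + 228 = (-(1/1344)b - 19/1344)(-1344b² + 9408b - 16128) + (0)
Last nonzero remainder: -1344b² + 9408b - 16128. Dividing through by -1344 gives the monic gcd b² - 7b + 12.

12 - 7b + b²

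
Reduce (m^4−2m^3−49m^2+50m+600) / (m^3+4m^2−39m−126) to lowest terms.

(m^3+4m^2−25m−100)/(m^2+10m+21)

Euclidean algorithm in ℚ[m]:
  m^4−2m^3−49m^2+50m+600 = (m−6)(m^3+4m^2−39m−126) + (14m^2−58m−156)
  m^3+4m^2−39m−126 = ((1/14)m+57/98)(14m^2−58m−156) + ((288/49)m−1728/49)
  14m^2−58m−156 = ((343/144)m+637/144)((288/49)m−1728/49) + (0)
Last nonzero remainder: (288/49)m−1728/49. Dividing through by 288/49 gives the monic gcd m−6.
Cancel m−6 from numerator and denominator to get the reduced form.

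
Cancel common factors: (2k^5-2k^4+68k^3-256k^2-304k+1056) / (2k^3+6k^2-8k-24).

(k^3-k^2+38k-132)/(k+3)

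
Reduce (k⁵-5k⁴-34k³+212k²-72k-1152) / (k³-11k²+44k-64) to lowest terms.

(k³+2k²-36k-72)/(k-4)

Euclidean algorithm in ℚ[k]:
  k⁵-5k⁴-34k³+212k²-72k-1152 = (k²+6k-12)(k³-11k²+44k-64) + (-120k²+840k-1920)
  k³-11k²+44k-64 = (-(1/120)k+1/30)(-120k²+840k-1920) + (0)
Last nonzero remainder: -120k²+840k-1920. Dividing through by -120 gives the monic gcd k²-7k+16.
Cancel k²-7k+16 from numerator and denominator to get the reduced form.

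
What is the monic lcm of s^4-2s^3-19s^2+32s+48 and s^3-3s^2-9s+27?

Repeated division with remainder:
  s^4-2s^3-19s^2+32s+48 = (s+1)(s^3-3s^2-9s+27) + (-7s^2+14s+21)
  s^3-3s^2-9s+27 = (-(1/7)s+1/7)(-7s^2+14s+21) + (-8s+24)
  -7s^2+14s+21 = ((7/8)s+7/8)(-8s+24) + (0)
Last nonzero remainder: -8s+24. Dividing through by -8 gives the monic gcd s-3.
Then lcm(f, g) = f·g / gcd(f, g); expanding and making the result monic gives the answer.

s^6-2s^5-28s^4+50s^3+219s^2-288s-432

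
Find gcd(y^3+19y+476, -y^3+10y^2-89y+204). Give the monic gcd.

Repeated division with remainder:
  y^3+19y+476 = (-1)(-y^3+10y^2-89y+204) + (10y^2-70y+680)
  -y^3+10y^2-89y+204 = (-(1/10)y+3/10)(10y^2-70y+680) + (0)
Last nonzero remainder: 10y^2-70y+680. Dividing through by 10 gives the monic gcd y^2-7y+68.

y^2-7y+68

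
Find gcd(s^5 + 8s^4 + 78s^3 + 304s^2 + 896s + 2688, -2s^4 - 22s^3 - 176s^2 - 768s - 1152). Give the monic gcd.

Repeated division with remainder:
  s^5 + 8s^4 + 78s^3 + 304s^2 + 896s + 2688 = (-(1/2)s + 3/2)(-2s^4 - 22s^3 - 176s^2 - 768s - 1152) + (23s^3 + 184s^2 + 1472s + 4416)
  -2s^4 - 22s^3 - 176s^2 - 768s - 1152 = (-(2/23)s - 6/23)(23s^3 + 184s^2 + 1472s + 4416) + (0)
Last nonzero remainder: 23s^3 + 184s^2 + 1472s + 4416. Dividing through by 23 gives the monic gcd s^3 + 8s^2 + 64s + 192.

s^3 + 8s^2 + 64s + 192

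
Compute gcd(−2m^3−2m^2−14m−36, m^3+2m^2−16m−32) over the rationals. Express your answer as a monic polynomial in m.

Apply the Euclidean algorithm:
  −2m^3−2m^2−14m−36 = (−2)(m^3+2m^2−16m−32) + (2m^2−46m−100)
  m^3+2m^2−16m−32 = ((1/2)m+25/2)(2m^2−46m−100) + (609m+1218)
  2m^2−46m−100 = ((2/609)m−50/609)(609m+1218) + (0)
Last nonzero remainder: 609m+1218. Dividing through by 609 gives the monic gcd m+2.

m+2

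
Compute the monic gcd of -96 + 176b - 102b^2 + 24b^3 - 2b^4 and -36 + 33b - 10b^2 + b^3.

Euclidean algorithm in ℚ[b]:
  -2b^4 + 24b^3 - 102b^2 + 176b - 96 = (-2b + 4)(b^3 - 10b^2 + 33b - 36) + (4b^2 - 28b + 48)
  b^3 - 10b^2 + 33b - 36 = ((1/4)b - 3/4)(4b^2 - 28b + 48) + (0)
Last nonzero remainder: 4b^2 - 28b + 48. Dividing through by 4 gives the monic gcd b^2 - 7b + 12.

12 - 7b + b^2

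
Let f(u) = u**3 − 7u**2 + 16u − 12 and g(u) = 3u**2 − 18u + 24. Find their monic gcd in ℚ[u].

u − 2

By polynomial division,
  u**3 − 7u**2 + 16u − 12 = ((1/3)u − 1/3)(3u**2 − 18u + 24) + (2u − 4)
  3u**2 − 18u + 24 = ((3/2)u − 6)(2u − 4) + (0)
Last nonzero remainder: 2u − 4. Dividing through by 2 gives the monic gcd u − 2.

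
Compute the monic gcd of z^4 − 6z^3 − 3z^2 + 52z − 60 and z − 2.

z − 2

By polynomial division,
  z^4 − 6z^3 − 3z^2 + 52z − 60 = (z^3 − 4z^2 − 11z + 30)(z − 2) + (0)
The last nonzero remainder z − 2 is already monic.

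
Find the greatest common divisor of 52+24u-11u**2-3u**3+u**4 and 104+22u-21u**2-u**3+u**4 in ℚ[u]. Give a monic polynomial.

By polynomial division,
  u**4-3u**3-11u**2+24u+52 = (u**4-u**3-21u**2+22u+104) + (-2u**3+10u**2+2u-52)
  u**4-u**3-21u**2+22u+104 = (-(1/2)u-2)(-2u**3+10u**2+2u-52) + (0)
Last nonzero remainder: -2u**3+10u**2+2u-52. Dividing through by -2 gives the monic gcd u**3-5u**2-u+26.

26-u-5u**2+u**3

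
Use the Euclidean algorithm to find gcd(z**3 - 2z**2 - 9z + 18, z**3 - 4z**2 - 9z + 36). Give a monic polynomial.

Euclidean algorithm in ℚ[z]:
  z**3 - 2z**2 - 9z + 18 = (z**3 - 4z**2 - 9z + 36) + (2z**2 - 18)
  z**3 - 4z**2 - 9z + 36 = ((1/2)z - 2)(2z**2 - 18) + (0)
Last nonzero remainder: 2z**2 - 18. Dividing through by 2 gives the monic gcd z**2 - 9.

z**2 - 9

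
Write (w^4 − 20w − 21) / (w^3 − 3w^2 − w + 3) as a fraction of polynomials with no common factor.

(w^2 + 2w + 7)/(w − 1)

Apply the Euclidean algorithm:
  w^4 − 20w − 21 = (w + 3)(w^3 − 3w^2 − w + 3) + (10w^2 − 20w − 30)
  w^3 − 3w^2 − w + 3 = ((1/10)w − 1/10)(10w^2 − 20w − 30) + (0)
Last nonzero remainder: 10w^2 − 20w − 30. Dividing through by 10 gives the monic gcd w^2 − 2w − 3.
Cancel w^2 − 2w − 3 from numerator and denominator to get the reduced form.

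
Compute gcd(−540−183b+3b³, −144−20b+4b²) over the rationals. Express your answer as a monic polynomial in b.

−36−5b+b²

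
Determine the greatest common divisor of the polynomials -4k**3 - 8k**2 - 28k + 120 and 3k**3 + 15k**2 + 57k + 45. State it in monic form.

k**2 + 4k + 15

Euclidean algorithm in ℚ[k]:
  -4k**3 - 8k**2 - 28k + 120 = (-4/3)(3k**3 + 15k**2 + 57k + 45) + (12k**2 + 48k + 180)
  3k**3 + 15k**2 + 57k + 45 = ((1/4)k + 1/4)(12k**2 + 48k + 180) + (0)
Last nonzero remainder: 12k**2 + 48k + 180. Dividing through by 12 gives the monic gcd k**2 + 4k + 15.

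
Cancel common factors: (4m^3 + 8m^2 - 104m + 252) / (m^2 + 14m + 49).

(4m^2 - 20m + 36)/(m + 7)

Euclidean algorithm in ℚ[m]:
  4m^3 + 8m^2 - 104m + 252 = (4m - 48)(m^2 + 14m + 49) + (372m + 2604)
  m^2 + 14m + 49 = ((1/372)m + 7/372)(372m + 2604) + (0)
Last nonzero remainder: 372m + 2604. Dividing through by 372 gives the monic gcd m + 7.
Cancel m + 7 from numerator and denominator to get the reduced form.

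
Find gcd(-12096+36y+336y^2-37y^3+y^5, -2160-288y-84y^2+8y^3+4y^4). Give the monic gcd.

-36+y^2

By polynomial division,
  y^5-37y^3+336y^2+36y-12096 = ((1/4)y-1/2)(4y^4+8y^3-84y^2-288y-2160) + (-12y^3+366y^2+432y-13176)
  4y^4+8y^3-84y^2-288y-2160 = (-(1/3)y-65/6)(-12y^3+366y^2+432y-13176) + (4025y^2-144900)
  -12y^3+366y^2+432y-13176 = (-(12/4025)y+366/4025)(4025y^2-144900) + (0)
Last nonzero remainder: 4025y^2-144900. Dividing through by 4025 gives the monic gcd y^2-36.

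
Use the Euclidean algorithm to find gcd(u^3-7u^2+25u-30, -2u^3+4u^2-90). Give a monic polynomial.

u^2-5u+15

Apply the Euclidean algorithm:
  u^3-7u^2+25u-30 = (-1/2)(-2u^3+4u^2-90) + (-5u^2+25u-75)
  -2u^3+4u^2-90 = ((2/5)u+6/5)(-5u^2+25u-75) + (0)
Last nonzero remainder: -5u^2+25u-75. Dividing through by -5 gives the monic gcd u^2-5u+15.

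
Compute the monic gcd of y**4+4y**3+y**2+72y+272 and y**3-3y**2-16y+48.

Apply the Euclidean algorithm:
  y**4+4y**3+y**2+72y+272 = (y+7)(y**3-3y**2-16y+48) + (38y**2+136y-64)
  y**3-3y**2-16y+48 = ((1/38)y-125/722)(38y**2+136y-64) + ((3332/361)y+13328/361)
  38y**2+136y-64 = ((6859/1666)y-1444/833)((3332/361)y+13328/361) + (0)
Last nonzero remainder: (3332/361)y+13328/361. Dividing through by 3332/361 gives the monic gcd y+4.

y+4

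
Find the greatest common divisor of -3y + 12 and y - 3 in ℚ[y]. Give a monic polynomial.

1

Apply the Euclidean algorithm:
  -3y + 12 = (-3)(y - 3) + (3)
  y - 3 = ((1/3)y - 1)(3) + (0)
The last nonzero remainder is the constant 3, so the polynomials are coprime and gcd = 1.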